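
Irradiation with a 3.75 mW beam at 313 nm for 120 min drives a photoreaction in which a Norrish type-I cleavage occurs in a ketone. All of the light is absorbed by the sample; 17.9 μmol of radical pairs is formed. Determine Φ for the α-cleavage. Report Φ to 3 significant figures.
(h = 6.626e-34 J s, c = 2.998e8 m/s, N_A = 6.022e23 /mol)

Product: 17.9 μmol = 1.79e-5 mol.
Photon energy at 313 nm: hc/λ = (6.626e-34)(2.998e8)/(313e-9) = 6.347e-19 J.
Energy delivered: (3.75 mW)(7200 s) = 27.00 J.
Photons incident: 27.00 / 6.347e-19 = 4.254e19, i.e. 4.254e19/6.022e23 = 7.064e-5 mol.
Φ = 1.79e-5 mol / 7.064e-5 mol photons = 0.253.

Φ = 0.253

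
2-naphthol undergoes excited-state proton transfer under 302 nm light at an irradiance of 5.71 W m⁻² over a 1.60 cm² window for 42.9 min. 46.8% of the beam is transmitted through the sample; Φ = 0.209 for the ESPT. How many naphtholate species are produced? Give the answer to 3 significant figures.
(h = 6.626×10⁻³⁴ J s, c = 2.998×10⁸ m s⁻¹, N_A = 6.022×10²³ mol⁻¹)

Photon energy at 302 nm: hc/λ = (6.626×10⁻³⁴)(2.998×10⁸)/(302×10⁻⁹) = 6.578×10⁻¹⁹ J.
Energy delivered: (5.71 W m⁻²)(1.60×10⁻⁴ m²)(2574 s) = 2.352 J.
Photons incident: 2.352 / 6.578×10⁻¹⁹ = 3.576×10¹⁸, i.e. 3.576×10¹⁸/6.022×10²³ = 5.938×10⁻⁶ mol.
Fraction absorbed: 1 − 46.8/100 = 0.5320.
Photons absorbed: 0.5320 × 5.938×10⁻⁶ = 3.159×10⁻⁶ mol.
Product: Φ × n_abs = 0.209 × 3.159×10⁻⁶ = 6.602×10⁻⁷ mol.
As a count: 6.602×10⁻⁷ × 6.022×10²³ = 3.98×10¹⁷.

3.98×10¹⁷ species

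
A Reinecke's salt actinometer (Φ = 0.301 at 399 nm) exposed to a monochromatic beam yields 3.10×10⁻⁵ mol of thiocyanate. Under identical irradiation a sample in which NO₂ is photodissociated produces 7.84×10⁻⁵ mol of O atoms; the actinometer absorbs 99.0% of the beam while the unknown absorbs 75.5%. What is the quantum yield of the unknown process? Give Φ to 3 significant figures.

Photons absorbed by the actinometer: 3.10×10⁻⁵ / 0.301 = 1.030×10⁻⁴ mol.
Incident flux: 1.030×10⁻⁴ / 0.990 = 1.040×10⁻⁴ einstein.
Absorbed by unknown: 0.755 × 1.040×10⁻⁴ = 7.852×10⁻⁵ mol.
Φ(unknown) = 7.84×10⁻⁵ / 7.852×10⁻⁵ = 0.998.

Φ = 0.998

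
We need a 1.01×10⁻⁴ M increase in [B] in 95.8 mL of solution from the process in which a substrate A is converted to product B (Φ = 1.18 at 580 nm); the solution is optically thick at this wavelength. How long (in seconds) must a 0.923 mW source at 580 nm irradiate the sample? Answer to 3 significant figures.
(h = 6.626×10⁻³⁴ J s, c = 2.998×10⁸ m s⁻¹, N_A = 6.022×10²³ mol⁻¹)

Product: (1.01×10⁻⁴ M)(0.0958 L) = 9.676×10⁻⁶ mol.
Photons that must be absorbed: 9.676×10⁻⁶ / 1.18 = 8.200×10⁻⁶ mol.
Photon energy: hc/λ = 3.425×10⁻¹⁹ J; per mole, 2.063×10⁵ J mol⁻¹.
Energy required: 8.200×10⁻⁶ × 2.063×10⁵ = 1.692 J.
Time: 1.692 J / 0.000923 W = 1830 s.

t ≈ 1830 s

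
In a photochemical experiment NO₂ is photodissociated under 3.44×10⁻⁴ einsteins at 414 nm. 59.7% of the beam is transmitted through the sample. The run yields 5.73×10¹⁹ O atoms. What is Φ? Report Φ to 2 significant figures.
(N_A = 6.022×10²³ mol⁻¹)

Product: 5.73×10¹⁹ / 6.022×10²³ = 9.515×10⁻⁵ mol.
Fraction absorbed: 1 − 59.7/100 = 0.4030.
Photons absorbed: 0.4030 × 3.44×10⁻⁴ = 1.386×10⁻⁴ mol.
Φ = 9.515×10⁻⁵ mol / 1.386×10⁻⁴ mol photons = 0.69.

Φ = 0.69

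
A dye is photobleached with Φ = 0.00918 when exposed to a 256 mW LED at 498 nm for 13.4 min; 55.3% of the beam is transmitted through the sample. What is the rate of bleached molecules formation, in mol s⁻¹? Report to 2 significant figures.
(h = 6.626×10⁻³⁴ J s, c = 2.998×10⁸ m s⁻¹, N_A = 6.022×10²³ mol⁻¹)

Photon energy at 498 nm: hc/λ = (6.626×10⁻³⁴)(2.998×10⁸)/(498×10⁻⁹) = 3.989×10⁻¹⁹ J.
Energy delivered: (256 mW)(804 s) = 205.8 J.
Photons incident: 205.8 / 3.989×10⁻¹⁹ = 5.159×10²⁰, i.e. 5.159×10²⁰/6.022×10²³ = 8.567×10⁻⁴ mol.
Fraction absorbed: 1 − 55.3/100 = 0.4470.
Photons absorbed: 0.4470 × 8.567×10⁻⁴ = 3.829×10⁻⁴ mol.
Product formed: 0.00918 × 3.829×10⁻⁴ = 3.515×10⁻⁶ mol.
Rate: 3.515×10⁻⁶ / 804 s = 4.4×10⁻⁹ mol s⁻¹.

4.4×10⁻⁹ mol s⁻¹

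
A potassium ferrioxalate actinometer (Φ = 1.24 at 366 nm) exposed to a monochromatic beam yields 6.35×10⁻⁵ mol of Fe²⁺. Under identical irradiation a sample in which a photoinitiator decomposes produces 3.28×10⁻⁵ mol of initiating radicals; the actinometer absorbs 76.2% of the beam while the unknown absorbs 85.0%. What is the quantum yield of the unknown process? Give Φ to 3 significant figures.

Photons absorbed by the actinometer: 6.35×10⁻⁵ / 1.24 = 5.121×10⁻⁵ mol.
Incident flux: 5.121×10⁻⁵ / 0.762 = 6.720×10⁻⁵ einstein.
Absorbed by unknown: 0.850 × 6.720×10⁻⁵ = 5.712×10⁻⁵ mol.
Φ(unknown) = 3.28×10⁻⁵ / 5.712×10⁻⁵ = 0.574.

Φ = 0.574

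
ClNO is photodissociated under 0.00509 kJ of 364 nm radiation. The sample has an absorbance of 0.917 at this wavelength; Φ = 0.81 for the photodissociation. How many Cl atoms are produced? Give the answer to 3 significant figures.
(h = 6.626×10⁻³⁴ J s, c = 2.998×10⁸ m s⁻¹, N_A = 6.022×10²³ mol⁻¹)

Photon energy at 364 nm: hc/λ = (6.626×10⁻³⁴)(2.998×10⁸)/(364×10⁻⁹) = 5.457×10⁻¹⁹ J.
Incident energy: 0.00509 kJ = 5.09 J.
Photons incident: 5.09 / 5.457×10⁻¹⁹ = 9.327×10¹⁸, i.e. 9.327×10¹⁸/6.022×10²³ = 1.549×10⁻⁵ mol.
Fraction absorbed: 1 − 10^(−0.917) = 0.8789.
Photons absorbed: 0.8789 × 1.549×10⁻⁵ = 1.361×10⁻⁵ mol.
Product: Φ × n_abs = 0.81 × 1.361×10⁻⁵ = 1.102×10⁻⁵ mol.
As a count: 1.102×10⁻⁵ × 6.022×10²³ = 6.64×10¹⁸.

6.64×10¹⁸ atoms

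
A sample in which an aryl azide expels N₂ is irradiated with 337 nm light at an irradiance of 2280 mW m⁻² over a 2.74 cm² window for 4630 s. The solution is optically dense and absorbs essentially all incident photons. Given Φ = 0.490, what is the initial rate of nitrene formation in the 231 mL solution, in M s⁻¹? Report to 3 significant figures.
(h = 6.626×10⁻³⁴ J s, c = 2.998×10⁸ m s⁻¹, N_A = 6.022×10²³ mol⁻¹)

3.73×10⁻⁹ M s⁻¹

Photon energy at 337 nm: hc/λ = (6.626×10⁻³⁴)(2.998×10⁸)/(337×10⁻⁹) = 5.895×10⁻¹⁹ J.
Energy delivered: (2280 mW m⁻²)(2.74×10⁻⁴ m²)(4630 s) = 2.892 J.
Photons incident: 2.892 / 5.895×10⁻¹⁹ = 4.906×10¹⁸, i.e. 4.906×10¹⁸/6.022×10²³ = 8.147×10⁻⁶ mol.
Product formed: 0.490 × 8.147×10⁻⁶ = 3.992×10⁻⁶ mol.
Rate: 3.992×10⁻⁶ mol / (4630 s × 0.231 L) = 3.73×10⁻⁹ M s⁻¹.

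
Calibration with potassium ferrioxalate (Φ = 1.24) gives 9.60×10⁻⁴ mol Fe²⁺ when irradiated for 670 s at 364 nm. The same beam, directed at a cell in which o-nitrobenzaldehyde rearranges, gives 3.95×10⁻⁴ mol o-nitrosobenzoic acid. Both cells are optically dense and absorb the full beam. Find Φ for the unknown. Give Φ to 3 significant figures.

Photons absorbed by the actinometer: 9.60×10⁻⁴ / 1.24 = 7.742×10⁻⁴ mol.
Φ(unknown) = 3.95×10⁻⁴ / 7.742×10⁻⁴ = 0.510.

Φ = 0.510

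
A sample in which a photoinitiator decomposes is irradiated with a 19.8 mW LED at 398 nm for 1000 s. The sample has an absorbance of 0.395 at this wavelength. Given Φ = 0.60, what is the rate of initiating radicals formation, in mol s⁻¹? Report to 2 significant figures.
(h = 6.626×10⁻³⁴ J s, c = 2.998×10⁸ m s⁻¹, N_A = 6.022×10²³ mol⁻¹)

Photon energy at 398 nm: hc/λ = (6.626×10⁻³⁴)(2.998×10⁸)/(398×10⁻⁹) = 4.991×10⁻¹⁹ J.
Energy delivered: (19.8 mW)(1000 s) = 19.80 J.
Photons incident: 19.80 / 4.991×10⁻¹⁹ = 3.967×10¹⁹, i.e. 3.967×10¹⁹/6.022×10²³ = 6.588×10⁻⁵ mol.
Fraction absorbed: 1 − 10^(−0.395) = 0.5973.
Photons absorbed: 0.5973 × 6.588×10⁻⁵ = 3.935×10⁻⁵ mol.
Product formed: 0.60 × 3.935×10⁻⁵ = 2.361×10⁻⁵ mol.
Rate: 2.361×10⁻⁵ / 1000 s = 2.4×10⁻⁸ mol s⁻¹.

2.4×10⁻⁸ mol s⁻¹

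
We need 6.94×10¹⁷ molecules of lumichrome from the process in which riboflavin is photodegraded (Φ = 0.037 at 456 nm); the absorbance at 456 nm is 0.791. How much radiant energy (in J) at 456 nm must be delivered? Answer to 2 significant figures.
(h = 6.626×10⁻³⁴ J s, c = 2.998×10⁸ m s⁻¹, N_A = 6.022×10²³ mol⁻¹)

Product: 6.94×10¹⁷ / 6.022×10²³ = 1.152×10⁻⁶ mol.
Photons that must be absorbed: 1.152×10⁻⁶ / 0.037 = 3.114×10⁻⁵ mol.
Fraction absorbed: 1 − 10^(−0.791) = 0.8382.
Incident photons needed: 3.114×10⁻⁵ / 0.8382 = 3.715×10⁻⁵ mol.
Photon energy: hc/λ = 4.356×10⁻¹⁹ J; per mole, 2.623×10⁵ J mol⁻¹.
Energy required: 3.715×10⁻⁵ × 2.623×10⁵ = 9.7 J.

9.7 J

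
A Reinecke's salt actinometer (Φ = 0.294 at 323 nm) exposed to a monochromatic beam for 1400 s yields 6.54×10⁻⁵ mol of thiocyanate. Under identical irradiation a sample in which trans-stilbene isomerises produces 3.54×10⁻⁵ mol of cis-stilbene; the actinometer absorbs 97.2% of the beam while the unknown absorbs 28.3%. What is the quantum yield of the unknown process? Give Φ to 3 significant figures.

Photons absorbed by the actinometer: 6.54×10⁻⁵ / 0.294 = 2.224×10⁻⁴ mol.
Incident flux: 2.224×10⁻⁴ / 0.972 = 2.288×10⁻⁴ einstein.
Absorbed by unknown: 0.283 × 2.288×10⁻⁴ = 6.475×10⁻⁵ mol.
Φ(unknown) = 3.54×10⁻⁵ / 6.475×10⁻⁵ = 0.547.

Φ = 0.547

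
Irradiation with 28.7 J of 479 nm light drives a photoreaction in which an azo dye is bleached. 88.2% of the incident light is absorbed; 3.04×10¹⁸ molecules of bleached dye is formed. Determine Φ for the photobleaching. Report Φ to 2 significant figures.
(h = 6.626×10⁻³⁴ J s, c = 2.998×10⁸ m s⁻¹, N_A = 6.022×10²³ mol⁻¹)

Product: 3.04×10¹⁸ / 6.022×10²³ = 5.048×10⁻⁶ mol.
Photon energy at 479 nm: hc/λ = (6.626×10⁻³⁴)(2.998×10⁸)/(479×10⁻⁹) = 4.147×10⁻¹⁹ J.
Photons incident: 28.7 / 4.147×10⁻¹⁹ = 6.921×10¹⁹, i.e. 6.921×10¹⁹/6.022×10²³ = 1.149×10⁻⁴ mol.
Photons absorbed: 0.882 × 1.149×10⁻⁴ = 1.013×10⁻⁴ mol.
Φ = 5.048×10⁻⁶ mol / 1.013×10⁻⁴ mol photons = 0.050.

Φ = 0.050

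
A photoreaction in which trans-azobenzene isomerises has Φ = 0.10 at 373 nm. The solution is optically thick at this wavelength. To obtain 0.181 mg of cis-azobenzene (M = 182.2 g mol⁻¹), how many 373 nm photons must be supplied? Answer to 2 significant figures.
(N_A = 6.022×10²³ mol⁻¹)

Product: 0.181 mg / 182.2 g mol⁻¹ = 9.934×10⁻⁷ mol.
Photons that must be absorbed: 9.934×10⁻⁷ / 0.10 = 9.934×10⁻⁶ mol.
Photon count: 9.934×10⁻⁶ × 6.022×10²³ = 6.0×10¹⁸.

6.0×10¹⁸ photons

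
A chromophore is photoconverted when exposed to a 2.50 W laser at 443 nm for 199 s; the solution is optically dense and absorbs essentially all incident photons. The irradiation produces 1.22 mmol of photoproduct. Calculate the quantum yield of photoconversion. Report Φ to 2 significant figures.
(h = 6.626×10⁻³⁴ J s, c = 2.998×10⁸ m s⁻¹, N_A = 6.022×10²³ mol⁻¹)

Φ = 0.66

Product: 1.22 mmol = 0.00122 mol.
Photon energy at 443 nm: hc/λ = (6.626×10⁻³⁴)(2.998×10⁸)/(443×10⁻⁹) = 4.484×10⁻¹⁹ J.
Energy delivered: (2.50 W)(199 s) = 497.5 J.
Photons incident: 497.5 / 4.484×10⁻¹⁹ = 1.110×10²¹, i.e. 1.110×10²¹/6.022×10²³ = 0.001843 mol.
Φ = 0.00122 mol / 0.001843 mol photons = 0.66.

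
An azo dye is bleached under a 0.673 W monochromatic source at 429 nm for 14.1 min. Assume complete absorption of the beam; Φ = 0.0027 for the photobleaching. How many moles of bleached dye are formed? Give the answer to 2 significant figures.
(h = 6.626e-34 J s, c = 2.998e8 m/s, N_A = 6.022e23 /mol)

Photon energy at 429 nm: hc/λ = (6.626e-34)(2.998e8)/(429e-9) = 4.630e-19 J.
Energy delivered: (0.673 W)(846 s) = 569.4 J.
Photons incident: 569.4 / 4.630e-19 = 1.230e21, i.e. 1.230e21/6.022e23 = 0.002043 mol.
Product: Φ × n_abs = 0.0027 × 0.002043 = 5.516e-6 mol.

5.5e-6 mol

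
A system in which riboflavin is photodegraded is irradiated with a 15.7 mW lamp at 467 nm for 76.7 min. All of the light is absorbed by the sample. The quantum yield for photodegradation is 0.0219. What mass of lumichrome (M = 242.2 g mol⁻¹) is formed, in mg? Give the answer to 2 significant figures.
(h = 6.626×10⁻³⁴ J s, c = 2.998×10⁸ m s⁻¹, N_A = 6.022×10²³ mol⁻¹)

Photon energy at 467 nm: hc/λ = (6.626×10⁻³⁴)(2.998×10⁸)/(467×10⁻⁹) = 4.254×10⁻¹⁹ J.
Energy delivered: (15.7 mW)(4602 s) = 72.25 J.
Photons incident: 72.25 / 4.254×10⁻¹⁹ = 1.698×10²⁰, i.e. 1.698×10²⁰/6.022×10²³ = 2.820×10⁻⁴ mol.
Product: Φ × n_abs = 0.0219 × 2.820×10⁻⁴ = 6.176×10⁻⁶ mol.
Mass: 6.176×10⁻⁶ × 242.2 = 0.001496 g = 1.5 mg.

1.5 mg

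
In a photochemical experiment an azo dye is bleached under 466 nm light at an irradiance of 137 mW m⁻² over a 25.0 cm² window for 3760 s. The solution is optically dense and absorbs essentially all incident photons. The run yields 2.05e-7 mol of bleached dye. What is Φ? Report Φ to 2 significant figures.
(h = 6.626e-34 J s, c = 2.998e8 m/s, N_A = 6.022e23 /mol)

Φ = 0.041

Photon energy at 466 nm: hc/λ = (6.626e-34)(2.998e8)/(466e-9) = 4.263e-19 J.
Energy delivered: (137 mW m⁻²)(25.0e-4 m²)(3760 s) = 1.288 J.
Photons incident: 1.288 / 4.263e-19 = 3.021e18, i.e. 3.021e18/6.022e23 = 5.017e-6 mol.
Φ = 2.05e-7 mol / 5.017e-6 mol photons = 0.041.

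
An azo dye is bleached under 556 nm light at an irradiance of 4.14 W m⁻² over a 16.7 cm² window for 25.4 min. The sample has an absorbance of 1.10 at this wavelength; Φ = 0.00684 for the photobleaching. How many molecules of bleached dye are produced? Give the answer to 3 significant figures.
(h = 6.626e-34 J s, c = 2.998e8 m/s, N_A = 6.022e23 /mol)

1.86e17 molecules

Photon energy at 556 nm: hc/λ = (6.626e-34)(2.998e8)/(556e-9) = 3.573e-19 J.
Energy delivered: (4.14 W m⁻²)(16.7e-4 m²)(1524 s) = 10.54 J.
Photons incident: 10.54 / 3.573e-19 = 2.950e19, i.e. 2.950e19/6.022e23 = 4.899e-5 mol.
Fraction absorbed: 1 − 10^(−1.10) = 0.9206.
Photons absorbed: 0.9206 × 4.899e-5 = 4.510e-5 mol.
Product: Φ × n_abs = 0.00684 × 4.510e-5 = 3.085e-7 mol.
As a count: 3.085e-7 × 6.022e23 = 1.86e17.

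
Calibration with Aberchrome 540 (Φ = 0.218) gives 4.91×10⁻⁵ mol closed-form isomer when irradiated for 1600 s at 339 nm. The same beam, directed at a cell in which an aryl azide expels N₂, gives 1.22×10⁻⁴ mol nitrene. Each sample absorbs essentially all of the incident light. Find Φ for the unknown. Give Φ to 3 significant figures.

Photons absorbed by the actinometer: 4.91×10⁻⁵ / 0.218 = 2.252×10⁻⁴ mol.
Φ(unknown) = 1.22×10⁻⁴ / 2.252×10⁻⁴ = 0.542.

Φ = 0.542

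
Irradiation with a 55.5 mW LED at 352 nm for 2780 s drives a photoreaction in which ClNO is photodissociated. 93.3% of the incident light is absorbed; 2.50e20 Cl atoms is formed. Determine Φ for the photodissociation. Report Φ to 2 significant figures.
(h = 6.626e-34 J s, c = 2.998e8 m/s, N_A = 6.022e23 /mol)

Product: 2.50e20 / 6.022e23 = 4.151e-4 mol.
Photon energy at 352 nm: hc/λ = (6.626e-34)(2.998e8)/(352e-9) = 5.643e-19 J.
Energy delivered: (55.5 mW)(2780 s) = 154.3 J.
Photons incident: 154.3 / 5.643e-19 = 2.734e20, i.e. 2.734e20/6.022e23 = 4.540e-4 mol.
Photons absorbed: 0.933 × 4.540e-4 = 4.236e-4 mol.
Φ = 4.151e-4 mol / 4.236e-4 mol photons = 0.98.

Φ = 0.98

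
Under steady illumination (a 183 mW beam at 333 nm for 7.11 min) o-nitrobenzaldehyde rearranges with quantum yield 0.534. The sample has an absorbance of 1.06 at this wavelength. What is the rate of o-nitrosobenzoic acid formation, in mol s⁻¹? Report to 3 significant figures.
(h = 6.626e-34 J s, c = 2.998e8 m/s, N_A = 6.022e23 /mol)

Photon energy at 333 nm: hc/λ = (6.626e-34)(2.998e8)/(333e-9) = 5.965e-19 J.
Energy delivered: (183 mW)(426.6 s) = 78.07 J.
Photons incident: 78.07 / 5.965e-19 = 1.309e20, i.e. 1.309e20/6.022e23 = 2.174e-4 mol.
Fraction absorbed: 1 − 10^(−1.06) = 0.9129.
Photons absorbed: 0.9129 × 2.174e-4 = 1.985e-4 mol.
Product formed: 0.534 × 1.985e-4 = 1.060e-4 mol.
Rate: 1.060e-4 / 426.6 s = 2.48e-7 mol s⁻¹.

2.48e-7 mol s⁻¹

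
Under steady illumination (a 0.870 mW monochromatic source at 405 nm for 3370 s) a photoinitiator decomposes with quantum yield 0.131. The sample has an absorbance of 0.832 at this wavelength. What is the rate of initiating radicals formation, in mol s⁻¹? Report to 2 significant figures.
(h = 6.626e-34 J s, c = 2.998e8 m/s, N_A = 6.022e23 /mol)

3.3e-10 mol s⁻¹

Photon energy at 405 nm: hc/λ = (6.626e-34)(2.998e8)/(405e-9) = 4.905e-19 J.
Energy delivered: (0.870 mW)(3370 s) = 2.932 J.
Photons incident: 2.932 / 4.905e-19 = 5.978e18, i.e. 5.978e18/6.022e23 = 9.927e-6 mol.
Fraction absorbed: 1 − 10^(−0.832) = 0.8528.
Photons absorbed: 0.8528 × 9.927e-6 = 8.466e-6 mol.
Product formed: 0.131 × 8.466e-6 = 1.109e-6 mol.
Rate: 1.109e-6 / 3370 s = 3.3e-10 mol s⁻¹.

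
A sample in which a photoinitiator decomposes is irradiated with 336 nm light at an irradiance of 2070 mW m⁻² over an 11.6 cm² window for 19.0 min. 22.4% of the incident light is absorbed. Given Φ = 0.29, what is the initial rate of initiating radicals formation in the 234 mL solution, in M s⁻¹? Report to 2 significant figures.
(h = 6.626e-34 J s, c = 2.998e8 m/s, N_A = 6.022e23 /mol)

Photon energy at 336 nm: hc/λ = (6.626e-34)(2.998e8)/(336e-9) = 5.912e-19 J.
Energy delivered: (2070 mW m⁻²)(11.6e-4 m²)(1140 s) = 2.737 J.
Photons incident: 2.737 / 5.912e-19 = 4.630e18, i.e. 4.630e18/6.022e23 = 7.688e-6 mol.
Photons absorbed: 0.224 × 7.688e-6 = 1.722e-6 mol.
Product formed: 0.29 × 1.722e-6 = 4.994e-7 mol.
Rate: 4.994e-7 mol / (1140 s × 0.234 L) = 1.9e-9 M s⁻¹.

1.9e-9 M s⁻¹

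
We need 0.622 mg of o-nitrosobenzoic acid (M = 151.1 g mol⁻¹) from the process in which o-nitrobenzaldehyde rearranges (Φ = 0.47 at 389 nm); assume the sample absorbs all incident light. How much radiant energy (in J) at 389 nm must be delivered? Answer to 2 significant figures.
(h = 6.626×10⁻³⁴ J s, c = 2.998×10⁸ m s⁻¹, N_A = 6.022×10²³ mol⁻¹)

2.7 J

Product: 0.622 mg / 151.1 g mol⁻¹ = 4.116×10⁻⁶ mol.
Photons that must be absorbed: 4.116×10⁻⁶ / 0.47 = 8.757×10⁻⁶ mol.
Photon energy: hc/λ = 5.107×10⁻¹⁹ J; per mole, 3.075×10⁵ J mol⁻¹.
Energy required: 8.757×10⁻⁶ × 3.075×10⁵ = 2.7 J.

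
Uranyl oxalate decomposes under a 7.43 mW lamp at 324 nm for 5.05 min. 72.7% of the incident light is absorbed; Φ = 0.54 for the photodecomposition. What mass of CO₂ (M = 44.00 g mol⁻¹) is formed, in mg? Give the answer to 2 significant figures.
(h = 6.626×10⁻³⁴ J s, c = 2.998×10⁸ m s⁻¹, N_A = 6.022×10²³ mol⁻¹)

0.11 mg

Photon energy at 324 nm: hc/λ = (6.626×10⁻³⁴)(2.998×10⁸)/(324×10⁻⁹) = 6.131×10⁻¹⁹ J.
Energy delivered: (7.43 mW)(303 s) = 2.251 J.
Photons incident: 2.251 / 6.131×10⁻¹⁹ = 3.672×10¹⁸, i.e. 3.672×10¹⁸/6.022×10²³ = 6.098×10⁻⁶ mol.
Photons absorbed: 0.727 × 6.098×10⁻⁶ = 4.433×10⁻⁶ mol.
Product: Φ × n_abs = 0.54 × 4.433×10⁻⁶ = 2.394×10⁻⁶ mol.
Mass: 2.394×10⁻⁶ × 44.00 = 1.053×10⁻⁴ g = 0.11 mg.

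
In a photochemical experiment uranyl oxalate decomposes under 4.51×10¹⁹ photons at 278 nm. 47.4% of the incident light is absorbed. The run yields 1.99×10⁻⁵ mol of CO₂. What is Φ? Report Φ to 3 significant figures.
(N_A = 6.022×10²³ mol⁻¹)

Φ = 0.561

Moles of photons: 4.51×10¹⁹ / 6.022×10²³ = 7.489×10⁻⁵ mol.
Photons absorbed: 0.474 × 7.489×10⁻⁵ = 3.550×10⁻⁵ mol.
Φ = 1.99×10⁻⁵ mol / 3.550×10⁻⁵ mol photons = 0.561.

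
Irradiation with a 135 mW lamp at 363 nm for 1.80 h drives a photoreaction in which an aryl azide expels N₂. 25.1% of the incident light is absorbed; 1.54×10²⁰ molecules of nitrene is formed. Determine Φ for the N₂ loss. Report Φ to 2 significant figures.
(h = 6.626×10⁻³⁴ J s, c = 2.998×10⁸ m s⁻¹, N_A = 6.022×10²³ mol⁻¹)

Product: 1.54×10²⁰ / 6.022×10²³ = 2.557×10⁻⁴ mol.
Photon energy at 363 nm: hc/λ = (6.626×10⁻³⁴)(2.998×10⁸)/(363×10⁻⁹) = 5.472×10⁻¹⁹ J.
Energy delivered: (135 mW)(6480 s) = 874.8 J.
Photons incident: 874.8 / 5.472×10⁻¹⁹ = 1.599×10²¹, i.e. 1.599×10²¹/6.022×10²³ = 0.002655 mol.
Photons absorbed: 0.251 × 0.002655 = 6.664×10⁻⁴ mol.
Φ = 2.557×10⁻⁴ mol / 6.664×10⁻⁴ mol photons = 0.38.

Φ = 0.38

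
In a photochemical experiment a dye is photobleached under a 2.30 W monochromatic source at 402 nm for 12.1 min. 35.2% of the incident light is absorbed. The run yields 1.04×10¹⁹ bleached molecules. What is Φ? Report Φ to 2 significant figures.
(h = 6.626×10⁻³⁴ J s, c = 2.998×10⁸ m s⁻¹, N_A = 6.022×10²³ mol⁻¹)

Φ = 0.0087

Product: 1.04×10¹⁹ / 6.022×10²³ = 1.727×10⁻⁵ mol.
Photon energy at 402 nm: hc/λ = (6.626×10⁻³⁴)(2.998×10⁸)/(402×10⁻⁹) = 4.941×10⁻¹⁹ J.
Energy delivered: (2.30 W)(726 s) = 1670 J.
Photons incident: 1670 / 4.941×10⁻¹⁹ = 3.380×10²¹, i.e. 3.380×10²¹/6.022×10²³ = 0.005613 mol.
Photons absorbed: 0.352 × 0.005613 = 0.001976 mol.
Φ = 1.727×10⁻⁵ mol / 0.001976 mol photons = 0.0087.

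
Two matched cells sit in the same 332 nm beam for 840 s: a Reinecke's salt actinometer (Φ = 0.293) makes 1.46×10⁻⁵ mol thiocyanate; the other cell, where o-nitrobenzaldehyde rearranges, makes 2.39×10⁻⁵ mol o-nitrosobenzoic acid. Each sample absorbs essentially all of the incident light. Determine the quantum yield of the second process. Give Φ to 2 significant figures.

Photons absorbed by the actinometer: 1.46×10⁻⁵ / 0.293 = 4.983×10⁻⁵ mol.
Φ(unknown) = 2.39×10⁻⁵ / 4.983×10⁻⁵ = 0.48.

Φ = 0.48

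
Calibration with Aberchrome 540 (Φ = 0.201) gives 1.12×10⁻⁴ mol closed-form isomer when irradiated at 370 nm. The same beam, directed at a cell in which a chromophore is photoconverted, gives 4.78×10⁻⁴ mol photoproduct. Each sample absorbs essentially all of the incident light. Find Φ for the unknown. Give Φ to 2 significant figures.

Photons absorbed by the actinometer: 1.12×10⁻⁴ / 0.201 = 5.572×10⁻⁴ mol.
Φ(unknown) = 4.78×10⁻⁴ / 5.572×10⁻⁴ = 0.86.

Φ = 0.86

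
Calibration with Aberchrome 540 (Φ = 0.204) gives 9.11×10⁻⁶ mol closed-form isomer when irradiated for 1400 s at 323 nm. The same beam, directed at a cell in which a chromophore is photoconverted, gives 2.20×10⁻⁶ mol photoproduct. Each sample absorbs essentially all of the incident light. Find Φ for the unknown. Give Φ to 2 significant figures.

Photons absorbed by the actinometer: 9.11×10⁻⁶ / 0.204 = 4.466×10⁻⁵ mol.
Φ(unknown) = 2.20×10⁻⁶ / 4.466×10⁻⁵ = 0.049.

Φ = 0.049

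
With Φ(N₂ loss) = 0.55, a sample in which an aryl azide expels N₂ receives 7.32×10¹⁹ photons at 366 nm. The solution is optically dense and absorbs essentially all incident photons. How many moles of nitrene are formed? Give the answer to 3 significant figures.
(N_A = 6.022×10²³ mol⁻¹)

6.69×10⁻⁵ mol

Moles of photons: 7.32×10¹⁹ / 6.022×10²³ = 1.216×10⁻⁴ mol.
Product: Φ × n_abs = 0.55 × 1.216×10⁻⁴ = 6.688×10⁻⁵ mol.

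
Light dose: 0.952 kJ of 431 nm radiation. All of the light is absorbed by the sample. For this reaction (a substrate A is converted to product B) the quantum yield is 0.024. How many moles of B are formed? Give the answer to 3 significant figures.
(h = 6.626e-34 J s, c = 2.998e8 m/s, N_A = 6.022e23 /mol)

8.23e-5 mol

Photon energy at 431 nm: hc/λ = (6.626e-34)(2.998e8)/(431e-9) = 4.609e-19 J.
Incident energy: 0.952 kJ = 952 J.
Photons incident: 952 / 4.609e-19 = 2.066e21, i.e. 2.066e21/6.022e23 = 0.003431 mol.
Product: Φ × n_abs = 0.024 × 0.003431 = 8.234e-5 mol.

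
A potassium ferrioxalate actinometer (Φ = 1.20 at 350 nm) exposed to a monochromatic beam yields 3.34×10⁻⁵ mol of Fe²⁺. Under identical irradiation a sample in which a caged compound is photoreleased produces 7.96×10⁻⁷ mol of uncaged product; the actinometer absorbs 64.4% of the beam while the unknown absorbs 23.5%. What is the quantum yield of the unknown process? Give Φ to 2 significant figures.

Photons absorbed by the actinometer: 3.34×10⁻⁵ / 1.20 = 2.783×10⁻⁵ mol.
Incident flux: 2.783×10⁻⁵ / 0.644 = 4.321×10⁻⁵ einstein.
Absorbed by unknown: 0.235 × 4.321×10⁻⁵ = 1.015×10⁻⁵ mol.
Φ(unknown) = 7.96×10⁻⁷ / 1.015×10⁻⁵ = 0.078.

Φ = 0.078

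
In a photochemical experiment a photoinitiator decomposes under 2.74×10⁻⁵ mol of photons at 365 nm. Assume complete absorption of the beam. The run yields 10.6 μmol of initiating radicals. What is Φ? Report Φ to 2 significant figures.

Φ = 0.39

Product: 10.6 μmol = 1.06×10⁻⁵ mol.
Φ = 1.06×10⁻⁵ mol / 2.74×10⁻⁵ mol photons = 0.39.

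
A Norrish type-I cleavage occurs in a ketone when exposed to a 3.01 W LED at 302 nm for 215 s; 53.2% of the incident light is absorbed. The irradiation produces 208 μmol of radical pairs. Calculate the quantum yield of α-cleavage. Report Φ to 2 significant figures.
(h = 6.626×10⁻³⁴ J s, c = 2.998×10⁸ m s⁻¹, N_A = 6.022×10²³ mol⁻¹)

Φ = 0.24

Product: 208 μmol = 2.08×10⁻⁴ mol.
Photon energy at 302 nm: hc/λ = (6.626×10⁻³⁴)(2.998×10⁸)/(302×10⁻⁹) = 6.578×10⁻¹⁹ J.
Energy delivered: (3.01 W)(215 s) = 647.2 J.
Photons incident: 647.2 / 6.578×10⁻¹⁹ = 9.839×10²⁰, i.e. 9.839×10²⁰/6.022×10²³ = 0.001634 mol.
Photons absorbed: 0.532 × 0.001634 = 8.693×10⁻⁴ mol.
Φ = 2.08×10⁻⁴ mol / 8.693×10⁻⁴ mol photons = 0.24.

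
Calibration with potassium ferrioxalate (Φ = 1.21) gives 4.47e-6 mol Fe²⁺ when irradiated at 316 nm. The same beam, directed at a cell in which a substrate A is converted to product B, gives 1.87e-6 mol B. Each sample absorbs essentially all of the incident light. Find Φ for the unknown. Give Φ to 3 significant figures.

Photons absorbed by the actinometer: 4.47e-6 / 1.21 = 3.694e-6 mol.
Φ(unknown) = 1.87e-6 / 3.694e-6 = 0.506.

Φ = 0.506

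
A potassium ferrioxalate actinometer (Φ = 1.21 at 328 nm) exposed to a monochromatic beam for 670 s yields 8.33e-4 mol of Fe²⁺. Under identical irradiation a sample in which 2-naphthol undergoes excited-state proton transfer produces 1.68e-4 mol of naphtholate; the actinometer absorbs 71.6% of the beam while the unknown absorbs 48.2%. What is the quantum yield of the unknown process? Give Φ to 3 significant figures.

Φ = 0.363

Photons absorbed by the actinometer: 8.33e-4 / 1.21 = 6.884e-4 mol.
Incident flux: 6.884e-4 / 0.716 = 9.615e-4 einstein.
Absorbed by unknown: 0.482 × 9.615e-4 = 4.634e-4 mol.
Φ(unknown) = 1.68e-4 / 4.634e-4 = 0.363.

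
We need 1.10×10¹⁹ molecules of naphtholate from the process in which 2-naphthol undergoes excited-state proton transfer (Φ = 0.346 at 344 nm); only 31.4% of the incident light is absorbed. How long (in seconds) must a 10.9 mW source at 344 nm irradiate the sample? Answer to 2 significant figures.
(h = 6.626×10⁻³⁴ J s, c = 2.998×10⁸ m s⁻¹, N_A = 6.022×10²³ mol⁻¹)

Product: 1.10×10¹⁹ / 6.022×10²³ = 1.827×10⁻⁵ mol.
Photons that must be absorbed: 1.827×10⁻⁵ / 0.346 = 5.280×10⁻⁵ mol.
Incident photons needed: 5.280×10⁻⁵ / 0.314 = 1.682×10⁻⁴ mol.
Photon energy: hc/λ = 5.775×10⁻¹⁹ J; per mole, 3.478×10⁵ J mol⁻¹.
Energy required: 1.682×10⁻⁴ × 3.478×10⁵ = 58.50 J.
Time: 58.50 J / 0.0109 W = 5400 s.

t ≈ 5400 s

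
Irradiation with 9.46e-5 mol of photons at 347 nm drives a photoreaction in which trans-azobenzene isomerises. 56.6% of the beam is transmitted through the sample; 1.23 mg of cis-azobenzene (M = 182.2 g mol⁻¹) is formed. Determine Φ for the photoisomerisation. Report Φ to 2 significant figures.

Φ = 0.16

Product: 1.23 mg / 182.2 g mol⁻¹ = 6.751e-6 mol.
Fraction absorbed: 1 − 56.6/100 = 0.4340.
Photons absorbed: 0.4340 × 9.46e-5 = 4.106e-5 mol.
Φ = 6.751e-6 mol / 4.106e-5 mol photons = 0.16.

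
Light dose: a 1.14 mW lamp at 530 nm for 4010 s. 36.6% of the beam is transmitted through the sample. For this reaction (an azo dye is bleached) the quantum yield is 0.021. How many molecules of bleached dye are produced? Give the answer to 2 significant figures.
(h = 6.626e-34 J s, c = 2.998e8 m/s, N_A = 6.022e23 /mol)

Photon energy at 530 nm: hc/λ = (6.626e-34)(2.998e8)/(530e-9) = 3.748e-19 J.
Energy delivered: (1.14 mW)(4010 s) = 4.571 J.
Photons incident: 4.571 / 3.748e-19 = 1.220e19, i.e. 1.220e19/6.022e23 = 2.026e-5 mol.
Fraction absorbed: 1 − 36.6/100 = 0.6340.
Photons absorbed: 0.6340 × 2.026e-5 = 1.284e-5 mol.
Product: Φ × n_abs = 0.021 × 1.284e-5 = 2.696e-7 mol.
As a count: 2.696e-7 × 6.022e23 = 1.6e17.

1.6e17 molecules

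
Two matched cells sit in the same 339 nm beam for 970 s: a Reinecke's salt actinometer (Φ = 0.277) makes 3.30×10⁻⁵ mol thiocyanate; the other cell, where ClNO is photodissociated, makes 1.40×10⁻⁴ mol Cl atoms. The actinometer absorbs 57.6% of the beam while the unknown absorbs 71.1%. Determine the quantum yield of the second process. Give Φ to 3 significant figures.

Photons absorbed by the actinometer: 3.30×10⁻⁵ / 0.277 = 1.191×10⁻⁴ mol.
Incident flux: 1.191×10⁻⁴ / 0.576 = 2.068×10⁻⁴ einstein.
Absorbed by unknown: 0.711 × 2.068×10⁻⁴ = 1.470×10⁻⁴ mol.
Φ(unknown) = 1.40×10⁻⁴ / 1.470×10⁻⁴ = 0.952.

Φ = 0.952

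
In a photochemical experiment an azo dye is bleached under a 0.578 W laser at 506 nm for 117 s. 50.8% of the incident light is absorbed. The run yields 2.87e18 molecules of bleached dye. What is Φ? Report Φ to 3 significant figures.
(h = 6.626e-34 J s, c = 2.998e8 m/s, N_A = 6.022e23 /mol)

Product: 2.87e18 / 6.022e23 = 4.766e-6 mol.
Photon energy at 506 nm: hc/λ = (6.626e-34)(2.998e8)/(506e-9) = 3.926e-19 J.
Energy delivered: (0.578 W)(117 s) = 67.63 J.
Photons incident: 67.63 / 3.926e-19 = 1.723e20, i.e. 1.723e20/6.022e23 = 2.861e-4 mol.
Photons absorbed: 0.508 × 2.861e-4 = 1.453e-4 mol.
Φ = 4.766e-6 mol / 1.453e-4 mol photons = 0.0328.

Φ = 0.0328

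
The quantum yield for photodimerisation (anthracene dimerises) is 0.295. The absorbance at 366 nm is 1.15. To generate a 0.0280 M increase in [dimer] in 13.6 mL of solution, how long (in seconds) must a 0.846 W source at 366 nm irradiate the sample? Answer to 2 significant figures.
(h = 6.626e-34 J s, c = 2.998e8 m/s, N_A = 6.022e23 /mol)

Product: (0.0280 M)(0.0136 L) = 3.808e-4 mol.
Photons that must be absorbed: 3.808e-4 / 0.295 = 0.001291 mol.
Fraction absorbed: 1 − 10^(−1.15) = 0.9292.
Incident photons needed: 0.001291 / 0.9292 = 0.001389 mol.
Photon energy: hc/λ = 5.428e-19 J; per mole, 3.269e5 J mol⁻¹.
Energy required: 0.001389 × 3.269e5 = 454.1 J.
Time: 454.1 J / 0.846 W = 540 s.

t ≈ 540 s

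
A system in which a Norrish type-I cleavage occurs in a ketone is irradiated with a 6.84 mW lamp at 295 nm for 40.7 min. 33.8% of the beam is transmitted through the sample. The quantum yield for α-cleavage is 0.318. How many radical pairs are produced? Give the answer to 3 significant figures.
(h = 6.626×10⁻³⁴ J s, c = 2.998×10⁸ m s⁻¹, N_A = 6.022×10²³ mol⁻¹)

5.22×10¹⁸ radical pairs

Photon energy at 295 nm: hc/λ = (6.626×10⁻³⁴)(2.998×10⁸)/(295×10⁻⁹) = 6.734×10⁻¹⁹ J.
Energy delivered: (6.84 mW)(2442 s) = 16.70 J.
Photons incident: 16.70 / 6.734×10⁻¹⁹ = 2.480×10¹⁹, i.e. 2.480×10¹⁹/6.022×10²³ = 4.118×10⁻⁵ mol.
Fraction absorbed: 1 − 33.8/100 = 0.6620.
Photons absorbed: 0.6620 × 4.118×10⁻⁵ = 2.726×10⁻⁵ mol.
Product: Φ × n_abs = 0.318 × 2.726×10⁻⁵ = 8.669×10⁻⁶ mol.
As a count: 8.669×10⁻⁶ × 6.022×10²³ = 5.22×10¹⁸.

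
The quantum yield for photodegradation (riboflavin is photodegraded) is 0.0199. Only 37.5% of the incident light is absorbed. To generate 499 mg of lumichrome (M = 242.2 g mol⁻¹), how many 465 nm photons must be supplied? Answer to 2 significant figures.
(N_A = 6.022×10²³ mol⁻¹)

Product: 499 mg / 242.2 g mol⁻¹ = 0.002060 mol.
Photons that must be absorbed: 0.002060 / 0.0199 = 0.1035 mol.
Incident photons needed: 0.1035 / 0.375 = 0.2760 mol.
Photon count: 0.2760 × 6.022×10²³ = 1.7×10²³.

1.7×10²³ photons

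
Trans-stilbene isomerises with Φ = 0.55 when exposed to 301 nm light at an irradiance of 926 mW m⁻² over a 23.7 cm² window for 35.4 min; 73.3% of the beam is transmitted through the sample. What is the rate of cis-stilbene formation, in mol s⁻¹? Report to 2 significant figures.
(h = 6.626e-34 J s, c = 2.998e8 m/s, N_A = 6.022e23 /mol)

Photon energy at 301 nm: hc/λ = (6.626e-34)(2.998e8)/(301e-9) = 6.600e-19 J.
Energy delivered: (926 mW m⁻²)(23.7e-4 m²)(2124 s) = 4.661 J.
Photons incident: 4.661 / 6.600e-19 = 7.062e18, i.e. 7.062e18/6.022e23 = 1.173e-5 mol.
Fraction absorbed: 1 − 73.3/100 = 0.2670.
Photons absorbed: 0.2670 × 1.173e-5 = 3.132e-6 mol.
Product formed: 0.55 × 3.132e-6 = 1.723e-6 mol.
Rate: 1.723e-6 / 2124 s = 8.1e-10 mol s⁻¹.

8.1e-10 mol s⁻¹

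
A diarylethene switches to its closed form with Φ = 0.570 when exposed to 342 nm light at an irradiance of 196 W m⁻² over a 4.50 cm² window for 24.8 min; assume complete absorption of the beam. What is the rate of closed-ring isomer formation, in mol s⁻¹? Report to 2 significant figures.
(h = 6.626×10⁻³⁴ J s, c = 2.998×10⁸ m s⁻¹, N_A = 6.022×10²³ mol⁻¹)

Photon energy at 342 nm: hc/λ = (6.626×10⁻³⁴)(2.998×10⁸)/(342×10⁻⁹) = 5.808×10⁻¹⁹ J.
Energy delivered: (196 W m⁻²)(4.50×10⁻⁴ m²)(1488 s) = 131.2 J.
Photons incident: 131.2 / 5.808×10⁻¹⁹ = 2.259×10²⁰, i.e. 2.259×10²⁰/6.022×10²³ = 3.751×10⁻⁴ mol.
Product formed: 0.570 × 3.751×10⁻⁴ = 2.138×10⁻⁴ mol.
Rate: 2.138×10⁻⁴ / 1488 s = 1.4×10⁻⁷ mol s⁻¹.

1.4×10⁻⁷ mol s⁻¹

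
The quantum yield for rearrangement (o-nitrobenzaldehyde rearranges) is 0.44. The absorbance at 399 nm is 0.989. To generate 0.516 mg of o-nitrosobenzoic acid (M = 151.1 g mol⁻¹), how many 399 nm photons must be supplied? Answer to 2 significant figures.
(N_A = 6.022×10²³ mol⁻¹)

Product: 0.516 mg / 151.1 g mol⁻¹ = 3.415×10⁻⁶ mol.
Photons that must be absorbed: 3.415×10⁻⁶ / 0.44 = 7.761×10⁻⁶ mol.
Fraction absorbed: 1 − 10^(−0.989) = 0.8974.
Incident photons needed: 7.761×10⁻⁶ / 0.8974 = 8.648×10⁻⁶ mol.
Photon count: 8.648×10⁻⁶ × 6.022×10²³ = 5.2×10¹⁸.

5.2×10¹⁸ photons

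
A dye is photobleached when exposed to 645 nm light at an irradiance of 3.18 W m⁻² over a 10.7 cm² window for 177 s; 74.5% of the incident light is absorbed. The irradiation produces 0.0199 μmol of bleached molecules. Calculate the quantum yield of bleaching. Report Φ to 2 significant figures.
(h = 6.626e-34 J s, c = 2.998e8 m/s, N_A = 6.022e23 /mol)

Product: 0.0199 μmol = 1.99e-8 mol.
Photon energy at 645 nm: hc/λ = (6.626e-34)(2.998e8)/(645e-9) = 3.080e-19 J.
Energy delivered: (3.18 W m⁻²)(10.7e-4 m²)(177 s) = 0.6023 J.
Photons incident: 0.6023 / 3.080e-19 = 1.956e18, i.e. 1.956e18/6.022e23 = 3.248e-6 mol.
Photons absorbed: 0.745 × 3.248e-6 = 2.420e-6 mol.
Φ = 1.99e-8 mol / 2.420e-6 mol photons = 0.0082.

Φ = 0.0082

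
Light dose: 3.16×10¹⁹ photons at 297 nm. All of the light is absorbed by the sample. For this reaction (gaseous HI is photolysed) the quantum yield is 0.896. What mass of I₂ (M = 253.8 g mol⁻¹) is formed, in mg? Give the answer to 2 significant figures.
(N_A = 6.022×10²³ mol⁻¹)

Moles of photons: 3.16×10¹⁹ / 6.022×10²³ = 5.247×10⁻⁵ mol.
Product: Φ × n_abs = 0.896 × 5.247×10⁻⁵ = 4.701×10⁻⁵ mol.
Mass: 4.701×10⁻⁵ × 253.8 = 0.01193 g = 12 mg.

12 mg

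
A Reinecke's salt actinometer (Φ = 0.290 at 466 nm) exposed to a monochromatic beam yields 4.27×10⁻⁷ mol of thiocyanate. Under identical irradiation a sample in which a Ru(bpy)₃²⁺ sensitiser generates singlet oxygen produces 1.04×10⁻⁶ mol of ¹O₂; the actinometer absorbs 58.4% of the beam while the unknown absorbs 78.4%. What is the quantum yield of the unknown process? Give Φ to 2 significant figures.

Φ = 0.53

Photons absorbed by the actinometer: 4.27×10⁻⁷ / 0.290 = 1.472×10⁻⁶ mol.
Incident flux: 1.472×10⁻⁶ / 0.584 = 2.521×10⁻⁶ einstein.
Absorbed by unknown: 0.784 × 2.521×10⁻⁶ = 1.976×10⁻⁶ mol.
Φ(unknown) = 1.04×10⁻⁶ / 1.976×10⁻⁶ = 0.53.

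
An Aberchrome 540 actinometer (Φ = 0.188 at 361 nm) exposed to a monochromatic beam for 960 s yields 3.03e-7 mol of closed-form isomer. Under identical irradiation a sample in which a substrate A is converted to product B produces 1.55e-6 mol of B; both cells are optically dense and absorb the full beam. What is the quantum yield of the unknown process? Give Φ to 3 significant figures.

Photons absorbed by the actinometer: 3.03e-7 / 0.188 = 1.612e-6 mol.
Φ(unknown) = 1.55e-6 / 1.612e-6 = 0.962.

Φ = 0.962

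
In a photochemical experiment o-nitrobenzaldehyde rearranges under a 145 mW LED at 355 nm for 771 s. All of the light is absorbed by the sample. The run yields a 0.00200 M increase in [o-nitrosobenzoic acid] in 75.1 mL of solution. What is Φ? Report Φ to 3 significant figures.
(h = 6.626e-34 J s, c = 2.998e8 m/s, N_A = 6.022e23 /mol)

Product: (0.00200 M)(0.0751 L) = 1.502e-4 mol.
Photon energy at 355 nm: hc/λ = (6.626e-34)(2.998e8)/(355e-9) = 5.596e-19 J.
Energy delivered: (145 mW)(771 s) = 111.8 J.
Photons incident: 111.8 / 5.596e-19 = 1.998e20, i.e. 1.998e20/6.022e23 = 3.318e-4 mol.
Φ = 1.502e-4 mol / 3.318e-4 mol photons = 0.453.

Φ = 0.453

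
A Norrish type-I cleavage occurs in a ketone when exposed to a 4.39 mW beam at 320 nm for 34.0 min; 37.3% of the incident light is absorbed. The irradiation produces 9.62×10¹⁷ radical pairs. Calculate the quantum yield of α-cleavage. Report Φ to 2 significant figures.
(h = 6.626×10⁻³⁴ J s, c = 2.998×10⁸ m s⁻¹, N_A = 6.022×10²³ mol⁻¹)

Product: 9.62×10¹⁷ / 6.022×10²³ = 1.597×10⁻⁶ mol.
Photon energy at 320 nm: hc/λ = (6.626×10⁻³⁴)(2.998×10⁸)/(320×10⁻⁹) = 6.208×10⁻¹⁹ J.
Energy delivered: (4.39 mW)(2040 s) = 8.956 J.
Photons incident: 8.956 / 6.208×10⁻¹⁹ = 1.443×10¹⁹, i.e. 1.443×10¹⁹/6.022×10²³ = 2.396×10⁻⁵ mol.
Photons absorbed: 0.373 × 2.396×10⁻⁵ = 8.937×10⁻⁶ mol.
Φ = 1.597×10⁻⁶ mol / 8.937×10⁻⁶ mol photons = 0.18.

Φ = 0.18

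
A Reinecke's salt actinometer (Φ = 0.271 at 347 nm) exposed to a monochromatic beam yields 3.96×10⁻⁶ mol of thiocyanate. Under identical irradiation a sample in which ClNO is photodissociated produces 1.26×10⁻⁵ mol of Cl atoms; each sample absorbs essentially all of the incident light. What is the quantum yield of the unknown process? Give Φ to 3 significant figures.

Φ = 0.862

Photons absorbed by the actinometer: 3.96×10⁻⁶ / 0.271 = 1.461×10⁻⁵ mol.
Φ(unknown) = 1.26×10⁻⁵ / 1.461×10⁻⁵ = 0.862.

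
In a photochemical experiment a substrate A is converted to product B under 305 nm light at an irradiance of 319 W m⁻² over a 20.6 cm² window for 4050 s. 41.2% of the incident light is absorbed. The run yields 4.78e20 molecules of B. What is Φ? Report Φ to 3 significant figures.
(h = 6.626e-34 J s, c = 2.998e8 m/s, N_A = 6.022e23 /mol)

Product: 4.78e20 / 6.022e23 = 7.938e-4 mol.
Photon energy at 305 nm: hc/λ = (6.626e-34)(2.998e8)/(305e-9) = 6.513e-19 J.
Energy delivered: (319 W m⁻²)(20.6e-4 m²)(4050 s) = 2661 J.
Photons incident: 2661 / 6.513e-19 = 4.086e21, i.e. 4.086e21/6.022e23 = 0.006785 mol.
Photons absorbed: 0.412 × 0.006785 = 0.002795 mol.
Φ = 7.938e-4 mol / 0.002795 mol photons = 0.284.

Φ = 0.284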